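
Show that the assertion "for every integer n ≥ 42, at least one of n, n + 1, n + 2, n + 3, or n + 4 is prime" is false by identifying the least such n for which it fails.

A counterexample is any integer n ≥ 42 such that n, n + 1, n + 2, n + 3, n + 4 are all composite; we check each in order.
The first 6 eligible values, up to n = 47, all satisfy the conclusion.
n = 48: 48 = 2 × 24; 49 = 7 × 7; 50 = 2 × 25; 51 = 3 × 17; 52 = 2 × 26 — all composite.

n = 48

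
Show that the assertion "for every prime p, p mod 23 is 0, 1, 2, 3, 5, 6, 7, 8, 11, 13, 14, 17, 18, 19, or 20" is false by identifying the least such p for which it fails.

Check each prime p in order until the claim fails.
The first 17 eligible values, up to p = 59, all satisfy the conclusion.
p = 61: 61 mod 23 = 15 — not in {0, 1, 2, 3, 5, 6, 7, 8, 11, 13, 14, 17, 18, 19, 20}.
Thus p = 61 disproves the claim, and no smaller p works.

p = 61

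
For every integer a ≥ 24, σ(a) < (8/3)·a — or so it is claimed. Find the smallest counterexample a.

a = 60

A counterexample is any integer a ≥ 24 such that the claim fails; we check each in order.
The first 36 eligible values, up to a = 59, all satisfy the conclusion.
a = 60: σ(60) = 168; 168 ≥ 160.
Thus a = 60 disproves the claim, and no smaller a works.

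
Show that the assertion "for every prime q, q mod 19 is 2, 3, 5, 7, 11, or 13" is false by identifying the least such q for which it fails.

For q = 2, 3, 5, 7, 11, 13 the conclusion holds.
q = 17: 17 mod 19 = 17 — not in {2, 3, 5, 7, 11, 13}.

q = 17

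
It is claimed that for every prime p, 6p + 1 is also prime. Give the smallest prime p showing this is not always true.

For p = 2, 3, 5, 7, 11, 13, 17 the conclusion holds.
p = 19: 6p + 1 = 115 = 5 × 23, not prime.
Thus p = 19 disproves the claim, and no smaller p works.

p = 19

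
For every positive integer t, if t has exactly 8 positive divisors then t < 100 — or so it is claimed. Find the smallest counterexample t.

We need the least positive integer t for which t has exactly 8 positive divisors but the claim fails.
For t = 24, 30, 40, 42, 54, 56, 66, 70, 78, 88 the conclusion holds.
t = 102: τ(102) = 8; 102 ≥ 100.

t = 102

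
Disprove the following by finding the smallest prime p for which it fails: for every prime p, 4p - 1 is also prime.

For p = 2, 3, 5 the conclusion holds.
p = 7: 4p - 1 = 27 = 3 × 9, not prime.
So p = 7 is the smallest counterexample.

p = 7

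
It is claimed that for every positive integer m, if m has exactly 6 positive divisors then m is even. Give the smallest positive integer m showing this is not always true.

m = 12: divisors of 12: 1, 2, 3, 4, 6, 12; 12 is even.
m = 18: divisors of 18: 1, 2, 3, 6, 9, 18; 18 is even.
m = 20: divisors of 20: 1, 2, 4, 5, 10, 20; 20 is even.
m = 28: divisors of 28: 1, 2, 4, 7, 14, 28; 28 is even.
m = 32: divisors of 32: 1, 2, 4, 8, 16, 32; 32 is even.
m = 44: divisors of 44: 1, 2, 4, 11, 22, 44; 44 is even.
m = 45: divisors of 45: 1, 3, 5, 9, 15, 45; 45 is odd.
Hence m = 45 is a counterexample.

m = 45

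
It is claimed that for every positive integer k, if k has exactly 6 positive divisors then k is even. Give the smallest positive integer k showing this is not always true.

k = 45

k = 12: divisors of 12: 1, 2, 3, 4, 6, 12; 12 is even.
k = 18: divisors of 18: 1, 2, 3, 6, 9, 18; 18 is even.
k = 20: divisors of 20: 1, 2, 4, 5, 10, 20; 20 is even.
k = 28: divisors of 28: 1, 2, 4, 7, 14, 28; 28 is even.
k = 32: divisors of 32: 1, 2, 4, 8, 16, 32; 32 is even.
k = 44: divisors of 44: 1, 2, 4, 11, 22, 44; 44 is even.
k = 45: divisors of 45: 1, 3, 5, 9, 15, 45; 45 is odd.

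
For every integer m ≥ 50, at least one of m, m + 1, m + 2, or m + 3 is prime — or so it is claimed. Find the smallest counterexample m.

Check each integer m ≥ 50 in order until m, m + 1, m + 2, m + 3 are all composite.
m = 50: 53 is prime.
m = 51: 53 is prime.
m = 52: 53 is prime.
m = 53: 53 is prime.
m = 54: 54 = 2 × 27; 55 = 5 × 11; 56 = 2 × 28; 57 = 3 × 19 — all composite.
Thus m = 54 disproves the claim, and no smaller m works.

m = 54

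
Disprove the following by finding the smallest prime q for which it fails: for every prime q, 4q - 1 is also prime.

q = 7

Check each prime q in order until 4q - 1 is not prime.
q = 2: 4q - 1 = 7, prime.
q = 3: 4q - 1 = 11, prime.
q = 5: 4q - 1 = 19, prime.
q = 7: 4q - 1 = 27 = 3 × 9, not prime.
Hence q = 7 is a counterexample.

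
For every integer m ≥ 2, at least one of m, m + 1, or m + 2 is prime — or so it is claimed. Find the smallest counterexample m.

For m = 2, 3, 4, 5, 6, 7 the conclusion holds.
m = 8: 8 = 2 × 4; 9 = 3 × 3; 10 = 2 × 5 — all composite.
So m = 8 is the smallest counterexample.

m = 8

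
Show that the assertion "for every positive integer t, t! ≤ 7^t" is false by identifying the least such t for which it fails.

A counterexample is any positive integer t such that t! > 7^t; we check each in order.
For t = 1, 2, 3, 4, …, 14, 15, 16 the conclusion holds.
t = 17: t! = 355687428096000 and 7^t = 232630513987207, so 355687428096000 > 232630513987207.
Thus t = 17 disproves the claim, and no smaller t works.

t = 17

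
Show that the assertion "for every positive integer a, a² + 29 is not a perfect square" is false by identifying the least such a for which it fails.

a = 14

For a = 1, 2, 3, 4, …, 11, 12, 13 the conclusion holds.
a = 14: 14² + 29 = 225 = 15², a perfect square.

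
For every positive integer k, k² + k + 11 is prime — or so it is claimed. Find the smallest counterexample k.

k = 10

A counterexample is any positive integer k such that k² + k + 11 is not prime; we check each in order.
The first 9 eligible values, up to k = 9, all satisfy the conclusion.
k = 10: k² + k + 11 = 121 = 11 × 11, composite.
Hence k = 10 is a counterexample.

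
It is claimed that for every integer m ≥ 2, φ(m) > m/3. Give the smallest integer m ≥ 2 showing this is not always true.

m = 6

We need the least integer m ≥ 2 for which the claim fails.
For m = 2, 3, 4, 5 the conclusion holds.
m = 6: φ(6) = 2 and 6/3 = 2, so φ(6) ≤ 6/3.
Hence m = 6 is a counterexample.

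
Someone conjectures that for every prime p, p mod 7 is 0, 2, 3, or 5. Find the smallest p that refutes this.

p = 11

p = 2: 2 mod 7 = 2.
p = 3: 3 mod 7 = 3.
p = 5: 5 mod 7 = 5.
p = 7: 7 mod 7 = 0.
p = 11: 11 mod 7 = 4 — not in {0, 2, 3, 5}.
Hence p = 11 is a counterexample.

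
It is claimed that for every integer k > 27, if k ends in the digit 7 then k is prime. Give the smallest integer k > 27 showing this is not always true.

k = 57

k = 37: 37 ends in 7 and is prime.
k = 47: 47 ends in 7 and is prime.
k = 57: 57 ends in 7; 57 = 3 × 19, composite.
So k = 57 is the smallest counterexample.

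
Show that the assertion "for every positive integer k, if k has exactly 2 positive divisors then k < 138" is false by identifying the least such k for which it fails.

k = 139

For k = 2, 3, 5, 7, …, 127, 131, 137 the conclusion holds.
k = 139: τ(139) = 2; 139 ≥ 138.
So k = 139 is the smallest counterexample.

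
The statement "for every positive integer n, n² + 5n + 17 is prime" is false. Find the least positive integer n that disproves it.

A counterexample is any positive integer n such that n² + 5n + 17 is not prime; we check each in order.
The first 7 eligible values, up to n = 7, all satisfy the conclusion.
n = 8: n² + 5n + 17 = 121 = 11 × 11, composite.

n = 8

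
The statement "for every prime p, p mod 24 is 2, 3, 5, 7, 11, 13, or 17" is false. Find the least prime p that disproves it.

p = 19

We need the least prime p for which the claim fails.
For p = 2, 3, 5, 7, 11, 13, 17 the conclusion holds.
p = 19: 19 mod 24 = 19 — not in {2, 3, 5, 7, 11, 13, 17}.
Hence p = 19 is a counterexample.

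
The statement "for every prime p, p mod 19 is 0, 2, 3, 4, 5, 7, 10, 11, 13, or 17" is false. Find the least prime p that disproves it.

We need the least prime p for which the claim fails.
For p = 2, 3, 5, 7, 11, 13, 17, 19, 23, 29 the conclusion holds.
p = 31: 31 mod 19 = 12 — not in {0, 2, 3, 4, 5, 7, 10, 11, 13, 17}.
Hence p = 31 is a counterexample.

p = 31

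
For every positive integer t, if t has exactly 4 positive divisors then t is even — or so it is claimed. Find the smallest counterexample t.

t = 15

We need the least positive integer t for which t has exactly 4 positive divisors but t is odd.
The first 4 eligible values, up to t = 14, all satisfy the conclusion.
t = 15: divisors of 15: 1, 3, 5, 15; 15 is odd.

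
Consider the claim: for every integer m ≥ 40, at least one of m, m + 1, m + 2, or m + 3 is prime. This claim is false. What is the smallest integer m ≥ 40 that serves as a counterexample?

m = 48

The first 8 eligible values, up to m = 47, all satisfy the conclusion.
m = 48: 48 = 2 × 24; 49 = 7 × 7; 50 = 2 × 25; 51 = 3 × 17 — all composite.
So m = 48 is the smallest counterexample.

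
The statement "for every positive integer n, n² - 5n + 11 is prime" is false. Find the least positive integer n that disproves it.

We need the least positive integer n for which n² - 5n + 11 is not prime.
For n = 1, 2, 3, 4, 5, 6 the conclusion holds.
n = 7: n² - 5n + 11 = 25 = 5 × 5, composite.

n = 7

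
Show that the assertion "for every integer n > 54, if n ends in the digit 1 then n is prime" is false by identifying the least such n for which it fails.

Check each integer n > 54 in order until n ends in the digit 1 but n is not prime.
For n = 61, 71 the conclusion holds.
n = 81: 81 ends in 1; 81 = 3 × 27, composite.
So n = 81 is the smallest counterexample.

n = 81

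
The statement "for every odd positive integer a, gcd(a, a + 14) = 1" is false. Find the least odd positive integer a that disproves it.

a = 7

We need the least odd positive integer a for which gcd(a, a + 14) > 1.
a = 1: gcd(1, 15) = 1.
a = 3: gcd(3, 17) = 1.
a = 5: gcd(5, 19) = 1.
a = 7: gcd(7, 21) = 7.
Hence a = 7 is a counterexample.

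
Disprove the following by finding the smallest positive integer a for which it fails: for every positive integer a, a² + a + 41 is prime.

For a = 1, 2, 3, 4, …, 37, 38, 39 the conclusion holds.
a = 40: a² + a + 41 = 1681 = 41 × 41, composite.

a = 40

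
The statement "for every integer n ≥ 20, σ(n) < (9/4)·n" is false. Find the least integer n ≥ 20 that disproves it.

n = 24

Check each integer n ≥ 20 in order until the claim fails.
n = 20: σ(20) = 42; 42 < 45.
n = 21: σ(21) = 32; 32 < 189/4.
n = 22: σ(22) = 36; 36 < 99/2.
n = 23: σ(23) = 24; 24 < 207/4.
n = 24: σ(24) = 60; 60 ≥ 54.
Hence n = 24 is a counterexample.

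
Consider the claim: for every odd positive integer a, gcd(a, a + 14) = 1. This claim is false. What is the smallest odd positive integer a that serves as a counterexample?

For a = 1, 3, 5 the conclusion holds.
a = 7: gcd(7, 21) = 7.
So a = 7 is the smallest counterexample.

a = 7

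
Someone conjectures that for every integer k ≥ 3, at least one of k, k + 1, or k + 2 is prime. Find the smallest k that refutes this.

k = 8

A counterexample is any integer k ≥ 3 such that k, k + 1, k + 2 are all composite; we check each in order.
The first 5 eligible values, up to k = 7, all satisfy the conclusion.
k = 8: 8 = 2 × 4; 9 = 3 × 3; 10 = 2 × 5 — all composite.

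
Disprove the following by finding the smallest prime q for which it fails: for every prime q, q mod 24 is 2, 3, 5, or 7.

q = 11

q = 2: 2 mod 24 = 2.
q = 3: 3 mod 24 = 3.
q = 5: 5 mod 24 = 5.
q = 7: 7 mod 24 = 7.
q = 11: 11 mod 24 = 11 — not in {2, 3, 5, 7}.
So q = 11 is the smallest counterexample.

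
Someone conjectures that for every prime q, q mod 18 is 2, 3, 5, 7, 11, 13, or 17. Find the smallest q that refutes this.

A counterexample is any prime q such that the claim fails; we check each in order.
For q = 2, 3, 5, 7, 11, 13, 17 the conclusion holds.
q = 19: 19 mod 18 = 1 — not in {2, 3, 5, 7, 11, 13, 17}.
Hence q = 19 is a counterexample.

q = 19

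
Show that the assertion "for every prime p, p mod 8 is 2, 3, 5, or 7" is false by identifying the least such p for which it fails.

p = 17

p = 2: 2 mod 8 = 2.
p = 3: 3 mod 8 = 3.
p = 5: 5 mod 8 = 5.
p = 7: 7 mod 8 = 7.
p = 11: 11 mod 8 = 3.
p = 13: 13 mod 8 = 5.
p = 17: 17 mod 8 = 1 — not in {2, 3, 5, 7}.
So p = 17 is the smallest counterexample.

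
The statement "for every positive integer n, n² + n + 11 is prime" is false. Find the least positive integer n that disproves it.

A counterexample is any positive integer n such that n² + n + 11 is not prime; we check each in order.
For n = 1, 2, 3, 4, 5, 6, 7, 8, 9 the conclusion holds.
n = 10: n² + n + 11 = 121 = 11 × 11, composite.
Thus n = 10 disproves the claim, and no smaller n works.

n = 10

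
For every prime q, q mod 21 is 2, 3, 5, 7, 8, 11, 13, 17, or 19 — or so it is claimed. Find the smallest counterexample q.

For q = 2, 3, 5, 7, 11, 13, 17, 19, 23, 29 the conclusion holds.
q = 31: 31 mod 21 = 10 — not in {2, 3, 5, 7, 8, 11, 13, 17, 19}.
Thus q = 31 disproves the claim, and no smaller q works.

q = 31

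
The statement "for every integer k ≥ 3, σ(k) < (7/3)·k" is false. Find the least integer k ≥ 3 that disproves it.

k = 12

A counterexample is any integer k ≥ 3 such that the claim fails; we check each in order.
For k = 3, 4, 5, 6, 7, 8, 9, 10, 11 the conclusion holds.
k = 12: σ(12) = 28; 28 ≥ 28.
Hence k = 12 is a counterexample.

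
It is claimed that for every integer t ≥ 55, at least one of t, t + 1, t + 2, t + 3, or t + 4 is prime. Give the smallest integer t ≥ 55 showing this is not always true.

Check each integer t ≥ 55 in order until t, t + 1, t + 2, t + 3, t + 4 are all composite.
The first 7 eligible values, up to t = 61, all satisfy the conclusion.
t = 62: 62 = 2 × 31; 63 = 3 × 21; 64 = 2 × 32; 65 = 5 × 13; 66 = 2 × 33 — all composite.
Hence t = 62 is a counterexample.

t = 62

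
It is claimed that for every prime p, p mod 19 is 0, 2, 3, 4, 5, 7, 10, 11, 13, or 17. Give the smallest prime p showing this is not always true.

Check each prime p in order until the claim fails.
For p = 2, 3, 5, 7, 11, 13, 17, 19, 23, 29 the conclusion holds.
p = 31: 31 mod 19 = 12 — not in {0, 2, 3, 4, 5, 7, 10, 11, 13, 17}.

p = 31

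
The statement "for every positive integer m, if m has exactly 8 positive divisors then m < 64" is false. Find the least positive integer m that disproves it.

m = 66

For m = 24, 30, 40, 42, 54, 56 the conclusion holds.
m = 66: τ(66) = 8; 66 ≥ 64.
Thus m = 66 disproves the claim, and no smaller m works.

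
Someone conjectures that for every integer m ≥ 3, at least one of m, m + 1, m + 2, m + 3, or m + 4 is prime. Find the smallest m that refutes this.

A counterexample is any integer m ≥ 3 such that m, m + 1, m + 2, m + 3, m + 4 are all composite; we check each in order.
For m = 3, 4, 5, 6, …, 21, 22, 23 the conclusion holds.
m = 24: 24 = 2 × 12; 25 = 5 × 5; 26 = 2 × 13; 27 = 3 × 9; 28 = 2 × 14 — all composite.
So m = 24 is the smallest counterexample.

m = 24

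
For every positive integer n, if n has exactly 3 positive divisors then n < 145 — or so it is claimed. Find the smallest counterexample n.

n = 169

Check each positive integer n in order until n has exactly 3 positive divisors but the claim fails.
The first 5 eligible values, up to n = 121, all satisfy the conclusion.
n = 169: τ(169) = 3; 169 ≥ 145.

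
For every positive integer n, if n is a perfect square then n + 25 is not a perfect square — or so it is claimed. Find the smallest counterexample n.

The first 11 eligible values, up to n = 121, all satisfy the conclusion.
n = 144: 144 = 12² and 144 + 25 = 169 = 13².
Thus n = 144 disproves the claim, and no smaller n works.

n = 144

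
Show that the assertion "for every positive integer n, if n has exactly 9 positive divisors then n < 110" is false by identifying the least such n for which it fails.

n = 196

For n = 36, 100 the conclusion holds.
n = 196: τ(196) = 9; 196 ≥ 110.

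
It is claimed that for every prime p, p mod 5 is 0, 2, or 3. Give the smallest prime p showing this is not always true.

p = 11

The first 4 eligible values, up to p = 7, all satisfy the conclusion.
p = 11: 11 mod 5 = 1 — not in {0, 2, 3}.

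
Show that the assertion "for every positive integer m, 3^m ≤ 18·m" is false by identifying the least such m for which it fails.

m = 4

We need the least positive integer m for which 3^m > 18·m.
m = 1: 3^m = 3 and 18·m = 18, so 3 ≤ 18.
m = 2: 3^m = 9 and 18·m = 36, so 9 ≤ 36.
m = 3: 3^m = 27 and 18·m = 54, so 27 ≤ 54.
m = 4: 3^m = 81 and 18·m = 72, so 81 > 72.
So m = 4 is the smallest counterexample.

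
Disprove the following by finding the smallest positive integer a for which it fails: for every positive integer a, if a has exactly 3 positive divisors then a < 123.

a = 169

Check each positive integer a in order until a has exactly 3 positive divisors but the claim fails.
For a = 4, 9, 25, 49, 121 the conclusion holds.
a = 169: τ(169) = 3; 169 ≥ 123.
So a = 169 is the smallest counterexample.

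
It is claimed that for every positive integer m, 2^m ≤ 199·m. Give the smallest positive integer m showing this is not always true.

m = 12

The first 11 eligible values, up to m = 11, all satisfy the conclusion.
m = 12: 2^m = 4096 and 199·m = 2388, so 4096 > 2388.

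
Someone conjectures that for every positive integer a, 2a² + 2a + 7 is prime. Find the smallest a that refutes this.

We need the least positive integer a for which 2a² + 2a + 7 is not prime.
a = 1: 2a² + 2a + 7 = 11, prime.
a = 2: 2a² + 2a + 7 = 19, prime.
a = 3: 2a² + 2a + 7 = 31, prime.
a = 4: 2a² + 2a + 7 = 47, prime.
a = 5: 2a² + 2a + 7 = 67, prime.
a = 6: 2a² + 2a + 7 = 91 = 7 × 13, composite.
Thus a = 6 disproves the claim, and no smaller a works.

a = 6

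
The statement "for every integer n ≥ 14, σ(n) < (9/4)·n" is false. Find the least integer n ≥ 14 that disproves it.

n = 24

Check each integer n ≥ 14 in order until the claim fails.
For n = 14, 15, 16, 17, 18, 19, 20, 21, 22, 23 the conclusion holds.
n = 24: σ(24) = 60; 60 ≥ 54.
So n = 24 is the smallest counterexample.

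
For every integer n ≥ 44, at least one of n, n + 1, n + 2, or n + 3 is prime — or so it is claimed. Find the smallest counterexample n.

n = 48

We need the least integer n ≥ 44 for which n, n + 1, n + 2, n + 3 are all composite.
For n = 44, 45, 46, 47 the conclusion holds.
n = 48: 48 = 2 × 24; 49 = 7 × 7; 50 = 2 × 25; 51 = 3 × 17 — all composite.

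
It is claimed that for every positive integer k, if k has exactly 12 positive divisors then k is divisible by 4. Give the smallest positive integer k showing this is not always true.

We need the least positive integer k for which k has exactly 12 positive divisors but k is not divisible by 4.
k = 60: τ(60) = 12; 60 mod 4 = 0.
k = 72: τ(72) = 12; 72 mod 4 = 0.
k = 84: τ(84) = 12; 84 mod 4 = 0.
k = 90: τ(90) = 12; 90 mod 4 = 2.
Thus k = 90 disproves the claim, and no smaller k works.

k = 90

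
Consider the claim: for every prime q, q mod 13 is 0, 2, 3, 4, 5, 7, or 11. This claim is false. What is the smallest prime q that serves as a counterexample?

q = 19

Check each prime q in order until the claim fails.
q = 2: 2 mod 13 = 2.
q = 3: 3 mod 13 = 3.
q = 5: 5 mod 13 = 5.
q = 7: 7 mod 13 = 7.
q = 11: 11 mod 13 = 11.
q = 13: 13 mod 13 = 0.
q = 17: 17 mod 13 = 4.
q = 19: 19 mod 13 = 6 — not in {0, 2, 3, 4, 5, 7, 11}.
Hence q = 19 is a counterexample.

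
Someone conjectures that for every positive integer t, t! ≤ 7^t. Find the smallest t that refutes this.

t = 17

Check each positive integer t in order until t! > 7^t.
The first 16 eligible values, up to t = 16, all satisfy the conclusion.
t = 17: t! = 355687428096000 and 7^t = 232630513987207, so 355687428096000 > 232630513987207.
Hence t = 17 is a counterexample.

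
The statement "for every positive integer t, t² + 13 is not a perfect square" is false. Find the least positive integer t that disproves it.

A counterexample is any positive integer t such that t² + 13 is a perfect square; we check each in order.
For t = 1, 2, 3, 4, 5 the conclusion holds.
t = 6: 6² + 13 = 49 = 7², a perfect square.
Thus t = 6 disproves the claim, and no smaller t works.

t = 6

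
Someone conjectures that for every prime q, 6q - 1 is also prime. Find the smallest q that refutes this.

q = 11

A counterexample is any prime q such that 6q - 1 is not prime; we check each in order.
The first 4 eligible values, up to q = 7, all satisfy the conclusion.
q = 11: 6q - 1 = 65 = 5 × 13, not prime.
Hence q = 11 is a counterexample.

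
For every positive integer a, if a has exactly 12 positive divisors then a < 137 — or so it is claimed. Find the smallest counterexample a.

a = 140

a = 60: τ(60) = 12; 60 < 137.
a = 72: τ(72) = 12; 72 < 137.
a = 84: τ(84) = 12; 84 < 137.
a = 90: τ(90) = 12; 90 < 137.
a = 96: τ(96) = 12; 96 < 137.
a = 108: τ(108) = 12; 108 < 137.
a = 126: τ(126) = 12; 126 < 137.
a = 132: τ(132) = 12; 132 < 137.
a = 140: τ(140) = 12; 140 ≥ 137.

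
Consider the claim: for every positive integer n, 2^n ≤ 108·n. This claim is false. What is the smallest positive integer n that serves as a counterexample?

For n = 1, 2, 3, 4, 5, 6, 7, 8, 9, 10 the conclusion holds.
n = 11: 2^n = 2048 and 108·n = 1188, so 2048 > 1188.
Thus n = 11 disproves the claim, and no smaller n works.

n = 11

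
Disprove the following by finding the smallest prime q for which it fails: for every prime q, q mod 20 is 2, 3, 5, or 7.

q = 2: 2 mod 20 = 2.
q = 3: 3 mod 20 = 3.
q = 5: 5 mod 20 = 5.
q = 7: 7 mod 20 = 7.
q = 11: 11 mod 20 = 11 — not in {2, 3, 5, 7}.

q = 11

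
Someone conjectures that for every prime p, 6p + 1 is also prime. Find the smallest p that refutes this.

For p = 2, 3, 5, 7, 11, 13, 17 the conclusion holds.
p = 19: 6p + 1 = 115 = 5 × 23, not prime.

p = 19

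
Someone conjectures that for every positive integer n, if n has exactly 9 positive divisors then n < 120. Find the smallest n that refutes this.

n = 196

A counterexample is any positive integer n such that n has exactly 9 positive divisors but the claim fails; we check each in order.
n = 36: τ(36) = 9; 36 < 120.
n = 100: τ(100) = 9; 100 < 120.
n = 196: τ(196) = 9; 196 ≥ 120.
So n = 196 is the smallest counterexample.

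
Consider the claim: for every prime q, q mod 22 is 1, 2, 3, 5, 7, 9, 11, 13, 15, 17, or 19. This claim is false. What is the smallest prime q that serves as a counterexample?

For q = 2, 3, 5, 7, …, 31, 37, 41 the conclusion holds.
q = 43: 43 mod 22 = 21 — not in {1, 2, 3, 5, 7, 9, 11, 13, 15, 17, 19}.
Hence q = 43 is a counterexample.

q = 43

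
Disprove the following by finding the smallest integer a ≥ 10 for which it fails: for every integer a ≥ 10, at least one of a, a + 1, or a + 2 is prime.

a = 14

A counterexample is any integer a ≥ 10 such that a, a + 1, a + 2 are all composite; we check each in order.
a = 10: 11 is prime.
a = 11: 11 is prime.
a = 12: 13 is prime.
a = 13: 13 is prime.
a = 14: 14 = 2 × 7; 15 = 3 × 5; 16 = 2 × 8 — all composite.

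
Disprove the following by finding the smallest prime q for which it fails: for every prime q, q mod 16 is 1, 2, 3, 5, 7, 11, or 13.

The first 10 eligible values, up to q = 29, all satisfy the conclusion.
q = 31: 31 mod 16 = 15 — not in {1, 2, 3, 5, 7, 11, 13}.

q = 31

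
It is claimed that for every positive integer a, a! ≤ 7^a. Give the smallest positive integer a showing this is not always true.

a = 17

We need the least positive integer a for which a! > 7^a.
For a = 1, 2, 3, 4, …, 14, 15, 16 the conclusion holds.
a = 17: a! = 355687428096000 and 7^a = 232630513987207, so 355687428096000 > 232630513987207.
So a = 17 is the smallest counterexample.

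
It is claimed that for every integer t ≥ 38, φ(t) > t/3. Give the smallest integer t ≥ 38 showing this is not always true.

A counterexample is any integer t ≥ 38 such that the claim fails; we check each in order.
The first 4 eligible values, up to t = 41, all satisfy the conclusion.
t = 42: φ(42) = 12 and 42/3 = 14, so φ(42) ≤ 42/3.

t = 42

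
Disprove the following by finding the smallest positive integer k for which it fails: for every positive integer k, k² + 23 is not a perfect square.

k = 11

Check each positive integer k in order until k² + 23 is a perfect square.
For k = 1, 2, 3, 4, 5, 6, 7, 8, 9, 10 the conclusion holds.
k = 11: 11² + 23 = 144 = 12², a perfect square.
Hence k = 11 is a counterexample.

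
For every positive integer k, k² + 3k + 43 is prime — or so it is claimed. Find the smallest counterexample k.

k = 39

Check each positive integer k in order until k² + 3k + 43 is not prime.
The first 38 eligible values, up to k = 38, all satisfy the conclusion.
k = 39: k² + 3k + 43 = 1681 = 41 × 41, composite.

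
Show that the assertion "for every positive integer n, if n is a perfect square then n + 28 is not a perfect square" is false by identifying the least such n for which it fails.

n = 36

We need the least positive integer n for which n is a perfect square but n + 28 is a perfect square.
n = 1: 1 + 28 = 29, not a perfect square.
n = 4: 4 + 28 = 32, not a perfect square.
n = 9: 9 + 28 = 37, not a perfect square.
n = 16: 16 + 28 = 44, not a perfect square.
n = 25: 25 + 28 = 53, not a perfect square.
n = 36: 36 = 6² and 36 + 28 = 64 = 8².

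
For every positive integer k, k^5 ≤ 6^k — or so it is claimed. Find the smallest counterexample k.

For k = 1, 2 the conclusion holds.
k = 3: k^5 = 243 and 6^k = 216, so 243 > 216.

k = 3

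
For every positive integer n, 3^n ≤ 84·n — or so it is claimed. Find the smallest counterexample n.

We need the least positive integer n for which 3^n > 84·n.
For n = 1, 2, 3, 4, 5 the conclusion holds.
n = 6: 3^n = 729 and 84·n = 504, so 729 > 504.
So n = 6 is the smallest counterexample.

n = 6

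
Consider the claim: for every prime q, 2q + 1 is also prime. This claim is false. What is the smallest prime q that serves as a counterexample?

We need the least prime q for which 2q + 1 is not prime.
For q = 2, 3, 5 the conclusion holds.
q = 7: 2q + 1 = 15 = 3 × 5, not prime.

q = 7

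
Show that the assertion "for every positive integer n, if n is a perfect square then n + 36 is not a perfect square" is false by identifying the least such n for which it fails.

For n = 1, 4, 9, 16, 25, 36, 49 the conclusion holds.
n = 64: 64 = 8² and 64 + 36 = 100 = 10².
So n = 64 is the smallest counterexample.

n = 64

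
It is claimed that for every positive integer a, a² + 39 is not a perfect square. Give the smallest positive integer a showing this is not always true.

The first 4 eligible values, up to a = 4, all satisfy the conclusion.
a = 5: 5² + 39 = 64 = 8², a perfect square.
Thus a = 5 disproves the claim, and no smaller a works.

a = 5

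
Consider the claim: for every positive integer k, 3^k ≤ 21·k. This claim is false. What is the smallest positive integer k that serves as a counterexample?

A counterexample is any positive integer k such that 3^k > 21·k; we check each in order.
k = 1: 3^k = 3 and 21·k = 21, so 3 ≤ 21.
k = 2: 3^k = 9 and 21·k = 42, so 9 ≤ 42.
k = 3: 3^k = 27 and 21·k = 63, so 27 ≤ 63.
k = 4: 3^k = 81 and 21·k = 84, so 81 ≤ 84.
k = 5: 3^k = 243 and 21·k = 105, so 243 > 105.

k = 5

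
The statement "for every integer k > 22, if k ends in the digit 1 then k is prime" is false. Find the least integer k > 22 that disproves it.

k = 51

k = 31: 31 ends in 1 and is prime.
k = 41: 41 ends in 1 and is prime.
k = 51: 51 ends in 1; 51 = 3 × 17, composite.
Hence k = 51 is a counterexample.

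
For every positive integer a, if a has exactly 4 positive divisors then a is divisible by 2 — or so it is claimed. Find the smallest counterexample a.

For a = 6, 8, 10, 14 the conclusion holds.
a = 15: τ(15) = 4; 15 mod 2 = 1.

a = 15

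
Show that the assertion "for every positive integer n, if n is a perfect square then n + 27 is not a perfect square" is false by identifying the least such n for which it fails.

n = 9

For n = 1, 4 the conclusion holds.
n = 9: 9 = 3² and 9 + 27 = 36 = 6².
Hence n = 9 is a counterexample.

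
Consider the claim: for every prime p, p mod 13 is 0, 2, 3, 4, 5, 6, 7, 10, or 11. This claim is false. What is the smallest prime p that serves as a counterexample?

A counterexample is any prime p such that the claim fails; we check each in order.
For p = 2, 3, 5, 7, …, 37, 41, 43 the conclusion holds.
p = 47: 47 mod 13 = 8 — not in {0, 2, 3, 4, 5, 6, 7, 10, 11}.
Thus p = 47 disproves the claim, and no smaller p works.

p = 47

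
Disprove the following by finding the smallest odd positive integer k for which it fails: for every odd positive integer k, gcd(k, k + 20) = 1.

We need the least odd positive integer k for which gcd(k, k + 20) > 1.
For k = 1, 3 the conclusion holds.
k = 5: gcd(5, 25) = 5.
So k = 5 is the smallest counterexample.

k = 5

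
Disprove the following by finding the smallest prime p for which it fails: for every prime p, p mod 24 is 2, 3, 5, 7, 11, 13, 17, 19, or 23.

For p = 2, 3, 5, 7, …, 61, 67, 71 the conclusion holds.
p = 73: 73 mod 24 = 1 — not in {2, 3, 5, 7, 11, 13, 17, 19, 23}.

p = 73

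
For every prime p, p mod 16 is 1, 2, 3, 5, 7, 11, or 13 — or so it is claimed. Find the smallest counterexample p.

The first 10 eligible values, up to p = 29, all satisfy the conclusion.
p = 31: 31 mod 16 = 15 — not in {1, 2, 3, 5, 7, 11, 13}.
So p = 31 is the smallest counterexample.

p = 31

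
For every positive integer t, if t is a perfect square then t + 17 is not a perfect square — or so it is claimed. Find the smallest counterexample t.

A counterexample is any positive integer t such that t is a perfect square but t + 17 is a perfect square; we check each in order.
t = 1: 1 + 17 = 18, not a perfect square.
t = 4: 4 + 17 = 21, not a perfect square.
t = 9: 9 + 17 = 26, not a perfect square.
t = 16: 16 + 17 = 33, not a perfect square.
t = 25: 25 + 17 = 42, not a perfect square.
t = 36: 36 + 17 = 53, not a perfect square.
t = 49: 49 + 17 = 66, not a perfect square.
t = 64: 64 = 8² and 64 + 17 = 81 = 9².
Thus t = 64 disproves the claim, and no smaller t works.

t = 64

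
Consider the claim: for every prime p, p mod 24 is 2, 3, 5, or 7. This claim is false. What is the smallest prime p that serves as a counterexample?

A counterexample is any prime p such that the claim fails; we check each in order.
The first 4 eligible values, up to p = 7, all satisfy the conclusion.
p = 11: 11 mod 24 = 11 — not in {2, 3, 5, 7}.
So p = 11 is the smallest counterexample.

p = 11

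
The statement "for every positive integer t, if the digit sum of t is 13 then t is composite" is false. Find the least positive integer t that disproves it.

For t = 49, 58 the conclusion holds.
t = 67: digit sum 13; 67 is prime, not composite.
Hence t = 67 is a counterexample.

t = 67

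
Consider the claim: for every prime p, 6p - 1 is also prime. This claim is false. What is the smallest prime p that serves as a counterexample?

p = 11

We need the least prime p for which 6p - 1 is not prime.
The first 4 eligible values, up to p = 7, all satisfy the conclusion.
p = 11: 6p - 1 = 65 = 5 × 13, not prime.
So p = 11 is the smallest counterexample.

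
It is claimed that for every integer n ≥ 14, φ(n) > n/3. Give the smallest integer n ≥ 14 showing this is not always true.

n = 18

A counterexample is any integer n ≥ 14 such that the claim fails; we check each in order.
For n = 14, 15, 16, 17 the conclusion holds.
n = 18: φ(18) = 6 and 18/3 = 6, so φ(18) ≤ 18/3.
Thus n = 18 disproves the claim, and no smaller n works.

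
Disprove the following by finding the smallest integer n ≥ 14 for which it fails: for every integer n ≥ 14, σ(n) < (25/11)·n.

n = 24

For n = 14, 15, 16, 17, 18, 19, 20, 21, 22, 23 the conclusion holds.
n = 24: σ(24) = 60; 60 ≥ 600/11.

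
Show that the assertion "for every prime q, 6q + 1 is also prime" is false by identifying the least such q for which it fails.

q = 2: 6q + 1 = 13, prime.
q = 3: 6q + 1 = 19, prime.
q = 5: 6q + 1 = 31, prime.
q = 7: 6q + 1 = 43, prime.
q = 11: 6q + 1 = 67, prime.
q = 13: 6q + 1 = 79, prime.
q = 17: 6q + 1 = 103, prime.
q = 19: 6q + 1 = 115 = 5 × 23, not prime.
Thus q = 19 disproves the claim, and no smaller q works.

q = 19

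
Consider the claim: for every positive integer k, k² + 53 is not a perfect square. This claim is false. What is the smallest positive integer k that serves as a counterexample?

Check each positive integer k in order until k² + 53 is a perfect square.
For k = 1, 2, 3, 4, …, 23, 24, 25 the conclusion holds.
k = 26: 26² + 53 = 729 = 27², a perfect square.
So k = 26 is the smallest counterexample.

k = 26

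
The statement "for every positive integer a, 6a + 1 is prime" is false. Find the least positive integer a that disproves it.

a = 4

a = 1: 6a + 1 = 7, prime.
a = 2: 6a + 1 = 13, prime.
a = 3: 6a + 1 = 19, prime.
a = 4: 6a + 1 = 25 = 5 × 5, composite.
So a = 4 is the smallest counterexample.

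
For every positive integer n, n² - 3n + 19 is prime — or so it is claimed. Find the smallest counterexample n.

n = 18

We need the least positive integer n for which n² - 3n + 19 is not prime.
For n = 1, 2, 3, 4, …, 15, 16, 17 the conclusion holds.
n = 18: n² - 3n + 19 = 289 = 17 × 17, composite.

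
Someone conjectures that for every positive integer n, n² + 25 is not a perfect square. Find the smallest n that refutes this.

n = 12

For n = 1, 2, 3, 4, …, 9, 10, 11 the conclusion holds.
n = 12: 12² + 25 = 169 = 13², a perfect square.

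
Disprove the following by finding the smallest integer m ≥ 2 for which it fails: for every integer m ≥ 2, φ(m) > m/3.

Check each integer m ≥ 2 in order until the claim fails.
m = 2: φ(2) = 1 and 2/3 = 2/3, so φ(2) > 2/3.
m = 3: φ(3) = 2 and 3/3 = 1, so φ(3) > 3/3.
m = 4: φ(4) = 2 and 4/3 = 4/3, so φ(4) > 4/3.
m = 5: φ(5) = 4 and 5/3 = 5/3, so φ(5) > 5/3.
m = 6: φ(6) = 2 and 6/3 = 2, so φ(6) ≤ 6/3.

m = 6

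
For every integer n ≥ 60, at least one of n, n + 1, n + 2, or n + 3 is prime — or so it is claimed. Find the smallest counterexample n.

n = 62

Check each integer n ≥ 60 in order until n, n + 1, n + 2, n + 3 are all composite.
For n = 60, 61 the conclusion holds.
n = 62: 62 = 2 × 31; 63 = 3 × 21; 64 = 2 × 32; 65 = 5 × 13 — all composite.
Hence n = 62 is a counterexample.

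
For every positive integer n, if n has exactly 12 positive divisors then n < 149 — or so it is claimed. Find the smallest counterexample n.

n = 150

Check each positive integer n in order until n has exactly 12 positive divisors but the claim fails.
For n = 60, 72, 84, 90, 96, 108, 126, 132, 140 the conclusion holds.
n = 150: τ(150) = 12; 150 ≥ 149.
Thus n = 150 disproves the claim, and no smaller n works.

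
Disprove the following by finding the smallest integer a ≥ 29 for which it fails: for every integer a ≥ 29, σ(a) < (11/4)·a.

a = 60

For a = 29, 30, 31, 32, …, 57, 58, 59 the conclusion holds.
a = 60: σ(60) = 168; 168 ≥ 165.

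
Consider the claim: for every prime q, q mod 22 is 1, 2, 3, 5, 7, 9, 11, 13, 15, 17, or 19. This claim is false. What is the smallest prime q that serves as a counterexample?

We need the least prime q for which the claim fails.
The first 13 eligible values, up to q = 41, all satisfy the conclusion.
q = 43: 43 mod 22 = 21 — not in {1, 2, 3, 5, 7, 9, 11, 13, 15, 17, 19}.
So q = 43 is the smallest counterexample.

q = 43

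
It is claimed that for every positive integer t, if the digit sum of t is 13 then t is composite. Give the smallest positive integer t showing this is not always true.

t = 49: digit sum 13; 49 is composite.
t = 58: digit sum 13; 58 is composite.
t = 67: digit sum 13; 67 is prime, not composite.

t = 67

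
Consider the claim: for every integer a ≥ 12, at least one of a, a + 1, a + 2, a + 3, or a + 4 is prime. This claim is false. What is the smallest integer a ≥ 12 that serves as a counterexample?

A counterexample is any integer a ≥ 12 such that a, a + 1, a + 2, a + 3, a + 4 are all composite; we check each in order.
The first 12 eligible values, up to a = 23, all satisfy the conclusion.
a = 24: 24 = 2 × 12; 25 = 5 × 5; 26 = 2 × 13; 27 = 3 × 9; 28 = 2 × 14 — all composite.

a = 24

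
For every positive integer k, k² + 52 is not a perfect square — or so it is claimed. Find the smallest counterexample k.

We need the least positive integer k for which k² + 52 is a perfect square.
For k = 1, 2, 3, 4, …, 9, 10, 11 the conclusion holds.
k = 12: 12² + 52 = 196 = 14², a perfect square.

k = 12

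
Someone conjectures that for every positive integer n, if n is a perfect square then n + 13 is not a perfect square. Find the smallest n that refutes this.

The first 5 eligible values, up to n = 25, all satisfy the conclusion.
n = 36: 36 = 6² and 36 + 13 = 49 = 7².
So n = 36 is the smallest counterexample.

n = 36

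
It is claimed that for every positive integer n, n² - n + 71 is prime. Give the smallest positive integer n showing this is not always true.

n = 3

For n = 1, 2 the conclusion holds.
n = 3: n² - n + 71 = 77 = 7 × 11, composite.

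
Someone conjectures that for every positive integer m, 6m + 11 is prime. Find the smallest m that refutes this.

m = 1: 6m + 11 = 17, prime.
m = 2: 6m + 11 = 23, prime.
m = 3: 6m + 11 = 29, prime.
m = 4: 6m + 11 = 35 = 5 × 7, composite.

m = 4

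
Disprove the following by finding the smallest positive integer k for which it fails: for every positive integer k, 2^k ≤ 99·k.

k = 10

A counterexample is any positive integer k such that 2^k > 99·k; we check each in order.
For k = 1, 2, 3, 4, 5, 6, 7, 8, 9 the conclusion holds.
k = 10: 2^k = 1024 and 99·k = 990, so 1024 > 990.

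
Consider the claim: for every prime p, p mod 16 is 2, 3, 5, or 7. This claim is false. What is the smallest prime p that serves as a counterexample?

p = 11

p = 2: 2 mod 16 = 2.
p = 3: 3 mod 16 = 3.
p = 5: 5 mod 16 = 5.
p = 7: 7 mod 16 = 7.
p = 11: 11 mod 16 = 11 — not in {2, 3, 5, 7}.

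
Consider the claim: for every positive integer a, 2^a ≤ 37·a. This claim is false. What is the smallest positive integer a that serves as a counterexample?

A counterexample is any positive integer a such that 2^a > 37·a; we check each in order.
For a = 1, 2, 3, 4, 5, 6, 7, 8 the conclusion holds.
a = 9: 2^a = 512 and 37·a = 333, so 512 > 333.
So a = 9 is the smallest counterexample.

a = 9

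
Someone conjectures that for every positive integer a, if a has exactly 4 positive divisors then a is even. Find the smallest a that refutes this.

a = 15

Check each positive integer a in order until a has exactly 4 positive divisors but a is odd.
For a = 6, 8, 10, 14 the conclusion holds.
a = 15: divisors of 15: 1, 3, 5, 15; 15 is odd.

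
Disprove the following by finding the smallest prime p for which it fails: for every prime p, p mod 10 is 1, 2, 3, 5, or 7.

p = 19

Check each prime p in order until the claim fails.
For p = 2, 3, 5, 7, 11, 13, 17 the conclusion holds.
p = 19: 19 mod 10 = 9 — not in {1, 2, 3, 5, 7}.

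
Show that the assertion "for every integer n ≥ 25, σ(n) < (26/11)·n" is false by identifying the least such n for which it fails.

Check each integer n ≥ 25 in order until the claim fails.
n = 25: σ(25) = 31; 31 < 650/11.
n = 26: σ(26) = 42; 42 < 676/11.
n = 27: σ(27) = 40; 40 < 702/11.
n = 28: σ(28) = 56; 56 < 728/11.
n = 29: σ(29) = 30; 30 < 754/11.
n = 30: σ(30) = 72; 72 ≥ 780/11.
Thus n = 30 disproves the claim, and no smaller n works.

n = 30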